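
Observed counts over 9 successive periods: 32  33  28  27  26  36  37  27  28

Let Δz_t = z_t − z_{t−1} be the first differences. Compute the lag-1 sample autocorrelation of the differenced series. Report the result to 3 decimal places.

-0.098

First differences Δz: 1, -5, -1, -1, 10, 1, -10, 1
Mean of differences = -0.5000
Numerator Σ(Δz_t−Δz̄)(Δz_{t+1}−Δz̄) = -22.2500
Denominator Σ(Δz_t−Δz̄)² = 228.0000
r_1(Δz) = -22.2500 / 228.0000 = -0.098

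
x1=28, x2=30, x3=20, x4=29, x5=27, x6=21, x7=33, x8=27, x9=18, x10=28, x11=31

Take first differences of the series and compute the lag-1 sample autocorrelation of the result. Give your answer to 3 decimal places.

First differences Δx: 2, -10, 9, -2, -6, 12, -6, -9, 10, 3
Mean of differences = 0.3000
Numerator Σ(Δx_t−Δx̄)(Δx_{t+1}−Δx̄) = -265.4900
Denominator Σ(Δx_t−Δx̄)² = 594.1000
r_1(Δx) = -265.4900 / 594.1000 = -0.447

-0.447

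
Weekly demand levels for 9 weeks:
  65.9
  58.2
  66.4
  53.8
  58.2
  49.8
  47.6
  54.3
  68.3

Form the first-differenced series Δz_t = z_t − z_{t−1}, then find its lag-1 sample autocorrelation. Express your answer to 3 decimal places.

-0.258

First differences Δz: -7.7, 8.2, -12.6, 4.4, -8.4, -2.2, 6.7, 14.0
Mean of differences = 0.3000
Numerator Σ(Δz_t−Δz̄)(Δz_{t+1}−Δz̄) = -160.2400
Denominator Σ(Δz_t−Δz̄)² = 620.2200
r_1(Δz) = -160.2400 / 620.2200 = -0.258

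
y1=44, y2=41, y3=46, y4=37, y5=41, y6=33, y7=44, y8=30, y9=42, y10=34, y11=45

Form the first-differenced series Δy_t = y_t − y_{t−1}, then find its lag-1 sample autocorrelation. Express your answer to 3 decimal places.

First differences Δy: -3, 5, -9, 4, -8, 11, -14, 12, -8, 11
Mean of differences = 0.1000
Numerator Σ(Δy_t−Δȳ)(Δy_{t+1}−Δȳ) = -721.3100
Denominator Σ(Δy_t−Δȳ)² = 840.9000
r_1(Δy) = -721.3100 / 840.9000 = -0.858

-0.858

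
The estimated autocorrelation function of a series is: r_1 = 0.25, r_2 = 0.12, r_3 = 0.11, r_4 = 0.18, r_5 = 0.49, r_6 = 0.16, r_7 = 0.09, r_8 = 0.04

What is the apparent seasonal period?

The largest autocorrelation is r_5 = 0.49; the remaining lags stay at or below 0.25. The elevated value at lag 1 (0.25), dropping to 0.12 at lag 2, reflects decaying short-term dependence rather than seasonality.
The dominant spike at lag 5 indicates a seasonal period of 5.

5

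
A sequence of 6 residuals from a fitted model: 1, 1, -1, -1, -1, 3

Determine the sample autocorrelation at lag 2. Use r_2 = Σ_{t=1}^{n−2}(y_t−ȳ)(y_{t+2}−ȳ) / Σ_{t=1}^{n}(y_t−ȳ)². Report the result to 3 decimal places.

Mean ȳ = (1 + 1 − 1 − 1 − 1 + 3)/6 = 0.3333
Deviations from mean: 0.6667, 0.6667, -1.3333, -1.3333, -1.3333, 2.6667
Σ(y_t−ȳ)(y_{t+2}−ȳ) = (-0.8889) + (-0.8889) + (1.7778) + (-3.5556) = -3.5556
Denominator Σ(y_t−ȳ)² = 13.3333
r_2 = -3.5556 / 13.3333 = -0.267

-0.267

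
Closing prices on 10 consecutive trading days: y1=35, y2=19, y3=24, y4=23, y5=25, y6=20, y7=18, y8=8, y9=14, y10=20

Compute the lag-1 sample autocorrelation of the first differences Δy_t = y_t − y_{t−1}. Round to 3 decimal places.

First differences Δy: -16, 5, -1, 2, -5, -2, -10, 6, 6
Mean of differences = -1.6667
Numerator Σ(Δy_t−Δȳ)(Δy_{t+1}−Δȳ) = -102.1111
Denominator Σ(Δy_t−Δȳ)² = 462.0000
r_1(Δy) = -102.1111 / 462.0000 = -0.221

-0.221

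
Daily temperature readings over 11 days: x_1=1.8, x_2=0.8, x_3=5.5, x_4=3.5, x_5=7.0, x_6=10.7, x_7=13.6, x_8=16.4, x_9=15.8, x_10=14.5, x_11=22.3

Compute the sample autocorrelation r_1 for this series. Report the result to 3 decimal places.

0.638

Mean x̄ = (1.8 + 0.8 + 5.5 + 3.5 + 7.0 + 10.7 + 13.6 + 16.4 + 15.8 + 14.5 + 22.3)/11 = 10.1727
Numerator Σ_{t=1}^{10}(x_t−x̄)(x_{t+1}−x̄) = 307.9702
Denominator Σ(x_t−x̄)² = 482.6418
r_1 = 307.9702 / 482.6418 = 0.638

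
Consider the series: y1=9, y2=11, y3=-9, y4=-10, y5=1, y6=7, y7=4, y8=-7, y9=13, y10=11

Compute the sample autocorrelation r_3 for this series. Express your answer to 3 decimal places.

Mean ȳ = (9 + 11 − 9 − 10 + 1 + 7 + 4 − 7 + 13 + 11)/10 = 3.0000
Σ(y_t−ȳ)(y_{t+3}−ȳ) = (-78.0000) + (-16.0000) + (-48.0000) + (-13.0000) + (20.0000) + (40.0000) + (8.0000) = -87.0000
Denominator Σ(y_t−ȳ)² = 698.0000
r_3 = -87.0000 / 698.0000 = -0.125

-0.125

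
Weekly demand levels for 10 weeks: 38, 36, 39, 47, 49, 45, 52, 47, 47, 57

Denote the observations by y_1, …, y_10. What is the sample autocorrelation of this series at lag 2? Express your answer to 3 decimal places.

Mean ȳ = (38 + 36 + 39 + 47 + 49 + 45 + 52 + 47 + 47 + 57)/10 = 45.7000
Numerator Σ_{t=1}^{8}(y_t−ȳ)(y_{t+2}−ȳ) = 58.7200
Denominator Σ(y_t−ȳ)² = 382.1000
r_2 = 58.7200 / 382.1000 = 0.154

0.154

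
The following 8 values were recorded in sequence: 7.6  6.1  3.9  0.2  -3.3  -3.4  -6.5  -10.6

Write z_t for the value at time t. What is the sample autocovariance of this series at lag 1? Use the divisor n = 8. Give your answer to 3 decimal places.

21.210

Mean z̄ = (7.6 + 6.1 + 3.9 + 0.2 − 3.3 − 3.4 − 6.5 − 10.6)/8 = -0.7500
Σ_{t=1}^{7}(z_t−z̄)(z_{t+1}−z̄) = 169.6775
γ_1 = 169.6775 / 8 = 21.210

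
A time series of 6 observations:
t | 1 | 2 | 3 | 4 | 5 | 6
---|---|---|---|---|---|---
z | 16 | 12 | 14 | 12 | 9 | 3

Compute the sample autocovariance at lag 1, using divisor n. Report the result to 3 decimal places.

Mean z̄ = (16 + 12 + 14 + 12 + 9 + 3)/6 = 11.0000
Σ_{t=1}^{5}(z_t−z̄)(z_{t+1}−z̄) = 25.0000
γ_1 = 25.0000 / 6 = 4.167

4.167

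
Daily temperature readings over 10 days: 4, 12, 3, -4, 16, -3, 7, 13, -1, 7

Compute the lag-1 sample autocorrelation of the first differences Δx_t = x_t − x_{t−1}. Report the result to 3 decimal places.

First differences Δx: 8, -9, -7, 20, -19, 10, 6, -14, 8
Mean of differences = 0.3333
Numerator Σ(Δx_t−Δx̄)(Δx_{t+1}−Δx̄) = -850.7778
Denominator Σ(Δx_t−Δx̄)² = 1350.0000
r_1(Δx) = -850.7778 / 1350.0000 = -0.630

-0.630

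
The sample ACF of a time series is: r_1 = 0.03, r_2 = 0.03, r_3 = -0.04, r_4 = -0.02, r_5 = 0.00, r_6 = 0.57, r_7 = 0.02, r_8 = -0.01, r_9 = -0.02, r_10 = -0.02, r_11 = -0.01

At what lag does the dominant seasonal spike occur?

6

The largest autocorrelation is r_6 = 0.57; the remaining lags stay at or below 0.03.
The dominant spike at lag 6 indicates a seasonal period of 6.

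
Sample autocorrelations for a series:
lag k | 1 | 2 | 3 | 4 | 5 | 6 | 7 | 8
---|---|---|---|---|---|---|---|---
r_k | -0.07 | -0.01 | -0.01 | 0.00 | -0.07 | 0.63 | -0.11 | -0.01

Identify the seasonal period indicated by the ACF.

The largest autocorrelation is r_6 = 0.63; the remaining lags stay at or below 0.00.
The dominant spike at lag 6 indicates a seasonal period of 6.

6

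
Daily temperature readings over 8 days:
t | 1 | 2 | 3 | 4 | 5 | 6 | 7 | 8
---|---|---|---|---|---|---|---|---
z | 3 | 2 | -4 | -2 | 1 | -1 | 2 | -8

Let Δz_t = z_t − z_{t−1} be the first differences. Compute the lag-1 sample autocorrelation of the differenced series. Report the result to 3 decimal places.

-0.305

First differences Δz: -1, -6, 2, 3, -2, 3, -10
Mean of differences = -1.5714
Numerator Σ(Δz_t−Δz̄)(Δz_{t+1}−Δz̄) = -44.4694
Denominator Σ(Δz_t−Δz̄)² = 145.7143
r_1(Δz) = -44.4694 / 145.7143 = -0.305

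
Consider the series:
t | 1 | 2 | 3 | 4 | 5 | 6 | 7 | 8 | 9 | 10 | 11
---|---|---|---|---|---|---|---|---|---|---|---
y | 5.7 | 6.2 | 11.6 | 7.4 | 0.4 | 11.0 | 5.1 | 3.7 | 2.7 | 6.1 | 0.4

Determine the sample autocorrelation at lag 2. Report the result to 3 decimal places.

-0.086

Mean ȳ = (5.7 + 6.2 + 11.6 + 7.4 + 0.4 + 11.0 + 5.1 + 3.7 + 2.7 + 6.1 + 0.4)/11 = 5.4818
Numerator Σ_{t=1}^{9}(y_t−ȳ)(y_{t+2}−ȳ) = -11.5888
Denominator Σ(y_t−ȳ)² = 135.2164
r_2 = -11.5888 / 135.2164 = -0.086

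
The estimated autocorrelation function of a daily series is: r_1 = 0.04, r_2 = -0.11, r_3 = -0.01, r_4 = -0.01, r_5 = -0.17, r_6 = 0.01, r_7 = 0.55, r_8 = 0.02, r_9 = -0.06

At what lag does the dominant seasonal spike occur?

7

The largest autocorrelation is r_7 = 0.55; the remaining lags stay at or below 0.04.
The dominant spike at lag 7 indicates a seasonal period of 7.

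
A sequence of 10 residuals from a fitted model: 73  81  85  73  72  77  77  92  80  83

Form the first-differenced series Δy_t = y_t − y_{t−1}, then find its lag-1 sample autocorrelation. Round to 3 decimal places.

First differences Δy: 8, 4, -12, -1, 5, 0, 15, -12, 3
Mean of differences = 1.1111
Numerator Σ(Δy_t−Δȳ)(Δy_{t+1}−Δȳ) = -225.1235
Denominator Σ(Δy_t−Δȳ)² = 616.8889
r_1(Δy) = -225.1235 / 616.8889 = -0.365

-0.365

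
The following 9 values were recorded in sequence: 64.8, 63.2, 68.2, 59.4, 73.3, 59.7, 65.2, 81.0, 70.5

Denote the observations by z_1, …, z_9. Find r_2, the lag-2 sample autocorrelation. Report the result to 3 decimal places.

-0.074

Mean z̄ = (64.8 + 63.2 + 68.2 + 59.4 + 73.3 + 59.7 + 65.2 + 81.0 + 70.5)/9 = 67.2556
Σ(z_t−z̄)(z_{t+2}−z̄) = (-2.3191) + (31.8586) + (5.7086) + (59.3531) + (-12.4247) + (-103.8469) + (-6.6691) = -28.3395
Denominator Σ(z_t−z̄)² = 382.3622
r_2 = -28.3395 / 382.3622 = -0.074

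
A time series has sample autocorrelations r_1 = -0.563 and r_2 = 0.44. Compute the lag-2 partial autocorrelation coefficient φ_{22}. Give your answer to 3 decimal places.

0.180

φ_{22} = (r_2 − r_1²) / (1 − r_1²)
r_1² = (-0.563)² = 0.316969
Numerator = 0.44 − 0.3170 = 0.1230; denominator = 1 − 0.3170 = 0.6830
φ_{22} = 0.1230 / 0.6830 = 0.180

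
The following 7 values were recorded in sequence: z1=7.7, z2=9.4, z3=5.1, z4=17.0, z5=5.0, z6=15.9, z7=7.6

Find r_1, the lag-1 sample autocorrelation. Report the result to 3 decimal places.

Mean z̄ = (7.7 + 9.4 + 5.1 + 17.0 + 5.0 + 15.9 + 7.6)/7 = 9.6714
Deviations from mean: -1.9714, -0.2714, -4.5714, 7.3286, -4.6714, 6.2286, -2.0714
Σ(z_t−z̄)(z_{t+1}−z̄) = (0.5351) + (1.2408) + (-33.5020) + (-34.2349) + (-29.0963) + (-12.9020) = -107.9594
Denominator Σ(z_t−z̄)² = 143.4743
r_1 = -107.9594 / 143.4743 = -0.752

-0.752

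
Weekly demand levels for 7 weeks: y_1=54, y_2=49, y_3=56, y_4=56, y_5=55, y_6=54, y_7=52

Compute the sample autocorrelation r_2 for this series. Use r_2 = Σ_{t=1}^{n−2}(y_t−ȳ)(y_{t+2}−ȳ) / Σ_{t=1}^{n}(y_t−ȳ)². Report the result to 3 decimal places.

Mean ȳ = (54 + 49 + 56 + 56 + 55 + 54 + 52)/7 = 53.7143
Deviations from mean: 0.2857, -4.7143, 2.2857, 2.2857, 1.2857, 0.2857, -1.7143
Σ(y_t−ȳ)(y_{t+2}−ȳ) = (0.6531) + (-10.7755) + (2.9388) + (0.6531) + (-2.2041) = -8.7347
Denominator Σ(y_t−ȳ)² = 37.4286
r_2 = -8.7347 / 37.4286 = -0.233

-0.233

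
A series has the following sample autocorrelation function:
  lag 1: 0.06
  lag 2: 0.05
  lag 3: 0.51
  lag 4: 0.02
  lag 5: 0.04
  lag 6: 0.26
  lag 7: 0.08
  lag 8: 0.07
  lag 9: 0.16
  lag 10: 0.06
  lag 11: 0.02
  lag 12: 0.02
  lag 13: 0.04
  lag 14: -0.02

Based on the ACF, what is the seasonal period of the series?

The largest autocorrelation is r_3 = 0.51, with weaker echoes at lags 6 (0.26) and 9 (0.16); the remaining lags stay at or below 0.08.
The dominant spike at lag 3 indicates a seasonal period of 3.

3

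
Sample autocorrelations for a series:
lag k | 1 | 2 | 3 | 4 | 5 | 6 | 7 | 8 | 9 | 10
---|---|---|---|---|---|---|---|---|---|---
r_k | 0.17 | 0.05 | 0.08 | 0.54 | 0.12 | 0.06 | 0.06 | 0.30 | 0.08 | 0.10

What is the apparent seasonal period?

4

The largest autocorrelation is r_4 = 0.54, with a weaker echo at lag 8 (0.30); the remaining lags stay at or below 0.17.
The dominant spike at lag 4 indicates a seasonal period of 4.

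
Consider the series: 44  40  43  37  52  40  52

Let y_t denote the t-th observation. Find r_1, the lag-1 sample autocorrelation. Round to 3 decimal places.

Mean ȳ = (44 + 40 + 43 + 37 + 52 + 40 + 52)/7 = 44.0000
Numerator Σ_{t=1}^{6}(y_t−ȳ)(y_{t+1}−ȳ) = -109.0000
Denominator Σ(y_t−ȳ)² = 210.0000
r_1 = -109.0000 / 210.0000 = -0.519

-0.519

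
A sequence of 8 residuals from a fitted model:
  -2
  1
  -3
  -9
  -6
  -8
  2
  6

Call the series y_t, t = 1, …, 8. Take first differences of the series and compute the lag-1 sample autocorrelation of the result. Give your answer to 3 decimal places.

First differences Δy: 3, -4, -6, 3, -2, 10, 4
Mean of differences = 1.1429
Numerator Σ(Δy_t−Δȳ)(Δy_{t+1}−Δȳ) = 5.5510
Denominator Σ(Δy_t−Δȳ)² = 180.8571
r_1(Δy) = 5.5510 / 180.8571 = 0.031

0.031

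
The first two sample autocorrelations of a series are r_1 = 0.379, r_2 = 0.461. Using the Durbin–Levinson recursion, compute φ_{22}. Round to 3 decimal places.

0.371

φ_{22} = (r_2 − r_1²) / (1 − r_1²)
r_1² = (0.379)² = 0.143641
Numerator = 0.461 − 0.1436 = 0.3174; denominator = 1 − 0.1436 = 0.8564
φ_{22} = 0.3174 / 0.8564 = 0.371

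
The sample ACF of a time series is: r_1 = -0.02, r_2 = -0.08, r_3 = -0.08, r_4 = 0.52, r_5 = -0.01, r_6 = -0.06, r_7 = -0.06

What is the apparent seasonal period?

4

The largest autocorrelation is r_4 = 0.52; the remaining lags stay at or below -0.01.
The dominant spike at lag 4 indicates a seasonal period of 4.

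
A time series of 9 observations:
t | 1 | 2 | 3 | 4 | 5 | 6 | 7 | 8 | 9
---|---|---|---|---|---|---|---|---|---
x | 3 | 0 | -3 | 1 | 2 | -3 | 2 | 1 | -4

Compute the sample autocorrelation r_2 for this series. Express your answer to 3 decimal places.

-0.475

Mean x̄ = (3 + 0 − 3 + 1 + 2 − 3 + 2 + 1 − 4)/9 = -0.1111
Σ(x_t−x̄)(x_{t+2}−x̄) = (-8.9877) + (0.1235) + (-6.0988) + (-3.2099) + (4.4568) + (-3.2099) + (-8.2099) = -25.1358
Denominator Σ(x_t−x̄)² = 52.8889
r_2 = -25.1358 / 52.8889 = -0.475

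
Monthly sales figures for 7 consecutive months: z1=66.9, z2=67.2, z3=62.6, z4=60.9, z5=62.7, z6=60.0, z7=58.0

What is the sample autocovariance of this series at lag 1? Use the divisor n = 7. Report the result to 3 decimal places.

4.472

Mean z̄ = (66.9 + 67.2 + 62.6 + 60.9 + 62.7 + 60.0 + 58.0)/7 = 62.6143
Σ_{t=1}^{6}(z_t−z̄)(z_{t+1}−z̄) = 31.3041
γ_1 = 31.3041 / 7 = 4.472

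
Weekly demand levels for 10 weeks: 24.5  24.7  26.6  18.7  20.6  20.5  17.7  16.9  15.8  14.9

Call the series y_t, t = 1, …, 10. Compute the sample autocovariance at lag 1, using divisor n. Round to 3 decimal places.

8.339

Mean ȳ = (24.5 + 24.7 + 26.6 + 18.7 + 20.6 + 20.5 + 17.7 + 16.9 + 15.8 + 14.9)/10 = 20.0900
Σ_{t=1}^{9}(y_t−ȳ)(y_{t+1}−ȳ) = 83.3869
γ_1 = 83.3869 / 10 = 8.339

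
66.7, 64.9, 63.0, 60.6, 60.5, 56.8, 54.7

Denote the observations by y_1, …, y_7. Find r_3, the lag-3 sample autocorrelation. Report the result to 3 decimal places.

Mean ȳ = (66.7 + 64.9 + 63.0 + 60.6 + 60.5 + 56.8 + 54.7)/7 = 61.0286
Σ(y_t−ȳ)(y_{t+3}−ȳ) = (-2.4306) + (-2.0463) + (-8.3363) + (2.7122) = -10.1010
Denominator Σ(y_t−ȳ)² = 109.4343
r_3 = -10.1010 / 109.4343 = -0.092

-0.092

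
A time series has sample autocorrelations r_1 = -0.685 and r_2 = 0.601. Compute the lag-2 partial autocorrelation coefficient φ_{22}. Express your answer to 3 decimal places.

φ_{22} = (r_2 − r_1²) / (1 − r_1²)
r_1² = (-0.685)² = 0.469225
Numerator = 0.601 − 0.4692 = 0.1318; denominator = 1 − 0.4692 = 0.5308
φ_{22} = 0.1318 / 0.5308 = 0.248

0.248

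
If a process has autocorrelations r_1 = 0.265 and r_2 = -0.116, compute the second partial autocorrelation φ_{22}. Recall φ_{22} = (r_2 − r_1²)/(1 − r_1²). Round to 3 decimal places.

φ_{22} = (r_2 − r_1²) / (1 − r_1²)
r_1² = (0.265)² = 0.070225
Numerator = -0.116 − 0.0702 = -0.1862; denominator = 1 − 0.0702 = 0.9298
φ_{22} = -0.1862 / 0.9298 = -0.200

-0.200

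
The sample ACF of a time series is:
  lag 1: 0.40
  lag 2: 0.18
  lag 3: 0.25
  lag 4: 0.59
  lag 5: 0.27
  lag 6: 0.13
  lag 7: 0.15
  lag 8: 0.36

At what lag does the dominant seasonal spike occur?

4

The largest autocorrelation is r_4 = 0.59; the remaining lags stay at or below 0.40. The elevated value at lag 1 (0.40), dropping to 0.18 at lag 2, reflects decaying short-term dependence rather than seasonality.
The dominant spike at lag 4 indicates a seasonal period of 4.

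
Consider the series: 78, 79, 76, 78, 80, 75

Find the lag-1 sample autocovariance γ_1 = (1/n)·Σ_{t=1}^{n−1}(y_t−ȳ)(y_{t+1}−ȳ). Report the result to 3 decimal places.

Mean ȳ = (78 + 79 + 76 + 78 + 80 + 75)/6 = 77.6667
Σ_{t=1}^{5}(y_t−ȳ)(y_{t+1}−ȳ) = -7.7778
γ_1 = -7.7778 / 6 = -1.296

-1.296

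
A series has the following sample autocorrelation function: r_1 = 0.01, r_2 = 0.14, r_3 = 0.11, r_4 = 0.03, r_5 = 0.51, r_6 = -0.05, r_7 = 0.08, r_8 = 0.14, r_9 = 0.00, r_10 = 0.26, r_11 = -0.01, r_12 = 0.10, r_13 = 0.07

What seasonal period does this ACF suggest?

5

The largest autocorrelation is r_5 = 0.51, with a weaker echo at lag 10 (0.26); the remaining lags stay at or below 0.14.
The dominant spike at lag 5 indicates a seasonal period of 5.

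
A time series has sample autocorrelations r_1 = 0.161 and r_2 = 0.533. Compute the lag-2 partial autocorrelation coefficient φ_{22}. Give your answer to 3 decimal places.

0.521

φ_{22} = (r_2 − r_1²) / (1 − r_1²)
r_1² = (0.161)² = 0.025921
Numerator = 0.533 − 0.0259 = 0.5071; denominator = 1 − 0.0259 = 0.9741
φ_{22} = 0.5071 / 0.9741 = 0.521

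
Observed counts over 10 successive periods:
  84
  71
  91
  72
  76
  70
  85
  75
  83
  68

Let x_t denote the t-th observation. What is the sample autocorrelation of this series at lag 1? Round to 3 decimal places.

-0.605

Mean x̄ = (84 + 71 + 91 + 72 + 76 + 70 + 85 + 75 + 83 + 68)/10 = 77.5000
Numerator Σ_{t=1}^{9}(x_t−x̄)(x_{t+1}−x̄) = -325.7500
Denominator Σ(x_t−x̄)² = 538.5000
r_1 = -325.7500 / 538.5000 = -0.605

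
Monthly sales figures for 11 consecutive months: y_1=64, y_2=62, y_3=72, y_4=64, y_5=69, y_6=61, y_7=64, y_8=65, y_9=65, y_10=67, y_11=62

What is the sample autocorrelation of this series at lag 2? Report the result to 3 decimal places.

Mean ȳ = (64 + 62 + 72 + 64 + 69 + 61 + 64 + 65 + 65 + 67 + 62)/11 = 65.0000
Numerator Σ_{t=1}^{9}(y_t−ȳ)(y_{t+2}−ȳ) = 24.0000
Denominator Σ(y_t−ȳ)² = 106.0000
r_2 = 24.0000 / 106.0000 = 0.226

0.226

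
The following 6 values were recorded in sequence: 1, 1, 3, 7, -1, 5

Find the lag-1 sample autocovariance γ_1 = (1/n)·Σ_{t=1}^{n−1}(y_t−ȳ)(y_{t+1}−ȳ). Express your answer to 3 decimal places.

Mean ȳ = (1 + 1 + 3 + 7 − 1 + 5)/6 = 2.6667
Σ_{t=1}^{5}(y_t−ȳ)(y_{t+1}−ȳ) = -20.7778
γ_1 = -20.7778 / 6 = -3.463

-3.463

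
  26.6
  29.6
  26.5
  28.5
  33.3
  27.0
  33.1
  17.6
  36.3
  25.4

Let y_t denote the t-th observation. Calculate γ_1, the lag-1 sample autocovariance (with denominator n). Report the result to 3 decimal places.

Mean ȳ = (26.6 + 29.6 + 26.5 + 28.5 + 33.3 + 27.0 + 33.1 + 17.6 + 36.3 + 25.4)/10 = 28.3900
Σ_{t=1}^{9}(y_t−ȳ)(y_{t+1}−ȳ) = -177.3131
γ_1 = -177.3131 / 10 = -17.731

-17.731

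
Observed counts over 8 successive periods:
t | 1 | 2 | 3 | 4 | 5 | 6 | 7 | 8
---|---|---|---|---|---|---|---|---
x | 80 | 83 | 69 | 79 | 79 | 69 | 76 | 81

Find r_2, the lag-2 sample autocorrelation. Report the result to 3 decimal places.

-0.394

Mean x̄ = (80 + 83 + 69 + 79 + 79 + 69 + 76 + 81)/8 = 77.0000
Deviations from mean: 3.0000, 6.0000, -8.0000, 2.0000, 2.0000, -8.0000, -1.0000, 4.0000
Σ(x_t−x̄)(x_{t+2}−x̄) = (-24.0000) + (12.0000) + (-16.0000) + (-16.0000) + (-2.0000) + (-32.0000) = -78.0000
Denominator Σ(x_t−x̄)² = 198.0000
r_2 = -78.0000 / 198.0000 = -0.394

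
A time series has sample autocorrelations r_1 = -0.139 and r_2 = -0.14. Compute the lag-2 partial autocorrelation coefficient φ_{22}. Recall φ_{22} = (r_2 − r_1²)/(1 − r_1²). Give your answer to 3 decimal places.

φ_{22} = (r_2 − r_1²) / (1 − r_1²)
r_1² = (-0.139)² = 0.019321
Numerator = -0.14 − 0.0193 = -0.1593; denominator = 1 − 0.0193 = 0.9807
φ_{22} = -0.1593 / 0.9807 = -0.162

-0.162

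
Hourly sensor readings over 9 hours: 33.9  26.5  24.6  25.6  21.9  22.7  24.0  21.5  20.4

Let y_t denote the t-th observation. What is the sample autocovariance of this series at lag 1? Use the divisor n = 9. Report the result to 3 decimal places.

Mean ȳ = (33.9 + 26.5 + 24.6 + 25.6 + 21.9 + 22.7 + 24.0 + 21.5 + 20.4)/9 = 24.5667
Σ_{t=1}^{8}(y_t−ȳ)(y_{t+1}−ȳ) = 35.9389
γ_1 = 35.9389 / 9 = 3.993

3.993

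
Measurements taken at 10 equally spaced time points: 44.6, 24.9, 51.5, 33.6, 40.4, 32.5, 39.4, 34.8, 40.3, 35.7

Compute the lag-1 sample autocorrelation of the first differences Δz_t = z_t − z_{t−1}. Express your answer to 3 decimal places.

First differences Δz: -19.7, 26.6, -17.9, 6.8, -7.9, 6.9, -4.6, 5.5, -4.6
Mean of differences = -0.9889
Numerator Σ(Δz_t−Δz̄)(Δz_{t+1}−Δz̄) = -1298.1990
Denominator Σ(Δz_t−Δz̄)² = 1636.0889
r_1(Δz) = -1298.1990 / 1636.0889 = -0.793

-0.793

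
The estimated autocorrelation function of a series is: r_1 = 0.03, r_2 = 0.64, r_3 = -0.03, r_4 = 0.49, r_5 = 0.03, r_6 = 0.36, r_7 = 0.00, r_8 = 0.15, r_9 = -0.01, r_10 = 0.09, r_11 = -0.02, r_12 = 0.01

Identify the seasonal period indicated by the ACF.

The largest autocorrelation is r_2 = 0.64, with weaker echoes at lags 4 (0.49), 6 (0.36) and 8 (0.15); the remaining lags stay at or below 0.09.
The dominant spike at lag 2 indicates a seasonal period of 2.

2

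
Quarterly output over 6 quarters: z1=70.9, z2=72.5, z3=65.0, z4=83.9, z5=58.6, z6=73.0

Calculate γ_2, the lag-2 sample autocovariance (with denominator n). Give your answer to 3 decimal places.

20.387

Mean z̄ = (70.9 + 72.5 + 65.0 + 83.9 + 58.6 + 73.0)/6 = 70.6500
Deviations: 0.2500, 1.8500, -5.6500, 13.2500, -12.0500, 2.3500
Σ_{t=1}^{4}(z_t−z̄)(z_{t+2}−z̄) = 122.3200
γ_2 = 122.3200 / 6 = 20.387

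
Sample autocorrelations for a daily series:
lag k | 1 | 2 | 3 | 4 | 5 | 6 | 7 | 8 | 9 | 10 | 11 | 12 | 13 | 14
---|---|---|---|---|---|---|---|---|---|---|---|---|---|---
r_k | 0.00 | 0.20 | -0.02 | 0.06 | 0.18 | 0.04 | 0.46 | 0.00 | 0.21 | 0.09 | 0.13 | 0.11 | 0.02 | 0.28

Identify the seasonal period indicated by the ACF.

The largest autocorrelation is r_7 = 0.46, with a weaker echo at lag 14 (0.28); the remaining lags stay at or below 0.21.
The dominant spike at lag 7 indicates a seasonal period of 7.

7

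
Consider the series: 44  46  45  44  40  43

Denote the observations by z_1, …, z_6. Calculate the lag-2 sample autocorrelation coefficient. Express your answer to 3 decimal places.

Mean z̄ = (44 + 46 + 45 + 44 + 40 + 43)/6 = 43.6667
Σ(z_t−z̄)(z_{t+2}−z̄) = (0.4444) + (0.7778) + (-4.8889) + (-0.2222) = -3.8889
Denominator Σ(z_t−z̄)² = 21.3333
r_2 = -3.8889 / 21.3333 = -0.182

-0.182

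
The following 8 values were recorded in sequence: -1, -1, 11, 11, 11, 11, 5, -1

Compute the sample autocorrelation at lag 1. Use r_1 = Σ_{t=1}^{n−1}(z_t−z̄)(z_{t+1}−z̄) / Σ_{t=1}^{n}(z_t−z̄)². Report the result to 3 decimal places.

0.380

Mean z̄ = (-1 − 1 + 11 + 11 + 11 + 11 + 5 − 1)/8 = 5.7500
Deviations from mean: -6.7500, -6.7500, 5.2500, 5.2500, 5.2500, 5.2500, -0.7500, -6.7500
Numerator Σ_{t=1}^{7}(z_t−z̄)(z_{t+1}−z̄) = 93.9375
Denominator Σ(z_t−z̄)² = 247.5000
r_1 = 93.9375 / 247.5000 = 0.380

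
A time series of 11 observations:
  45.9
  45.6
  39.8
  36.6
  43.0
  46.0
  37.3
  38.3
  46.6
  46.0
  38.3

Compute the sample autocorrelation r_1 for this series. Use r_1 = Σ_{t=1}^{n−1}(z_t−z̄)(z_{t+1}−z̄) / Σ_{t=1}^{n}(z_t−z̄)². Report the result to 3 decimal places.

Mean z̄ = (45.9 + 45.6 + 39.8 + 36.6 + 43.0 + 46.0 + 37.3 + 38.3 + 46.6 + 46.0 + 38.3)/11 = 42.1273
Numerator Σ_{t=1}^{10}(z_t−z̄)(z_{t+1}−z̄) = 1.6011
Denominator Σ(z_t−z̄)² = 165.6218
r_1 = 1.6011 / 165.6218 = 0.010

0.010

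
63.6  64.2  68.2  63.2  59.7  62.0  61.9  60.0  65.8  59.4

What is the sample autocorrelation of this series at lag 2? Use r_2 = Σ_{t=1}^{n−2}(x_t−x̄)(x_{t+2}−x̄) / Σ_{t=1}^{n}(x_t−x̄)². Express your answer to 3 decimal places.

-0.005

Mean x̄ = (63.6 + 64.2 + 68.2 + 63.2 + 59.7 + 62.0 + 61.9 + 60.0 + 65.8 + 59.4)/10 = 62.8000
Numerator Σ_{t=1}^{8}(x_t−x̄)(x_{t+2}−x̄) = -0.3300
Denominator Σ(x_t−x̄)² = 71.3800
r_2 = -0.3300 / 71.3800 = -0.005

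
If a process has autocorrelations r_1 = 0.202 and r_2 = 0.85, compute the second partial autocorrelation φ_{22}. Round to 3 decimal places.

0.844

φ_{22} = (r_2 − r_1²) / (1 − r_1²)
r_1² = (0.202)² = 0.040804
Numerator = 0.85 − 0.0408 = 0.8092; denominator = 1 − 0.0408 = 0.9592
φ_{22} = 0.8092 / 0.9592 = 0.844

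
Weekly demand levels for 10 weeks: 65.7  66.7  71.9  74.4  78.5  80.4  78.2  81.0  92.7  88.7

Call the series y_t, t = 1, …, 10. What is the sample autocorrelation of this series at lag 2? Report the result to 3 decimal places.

Mean ȳ = (65.7 + 66.7 + 71.9 + 74.4 + 78.5 + 80.4 + 78.2 + 81.0 + 92.7 + 88.7)/10 = 77.8200
Numerator Σ_{t=1}^{8}(y_t−ȳ)(y_{t+2}−ȳ) = 145.6472
Denominator Σ(y_t−ȳ)² = 674.4560
r_2 = 145.6472 / 674.4560 = 0.216

0.216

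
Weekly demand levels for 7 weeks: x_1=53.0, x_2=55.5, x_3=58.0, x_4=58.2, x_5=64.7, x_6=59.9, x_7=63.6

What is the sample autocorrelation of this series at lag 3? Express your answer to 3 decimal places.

Mean x̄ = (53.0 + 55.5 + 58.0 + 58.2 + 64.7 + 59.9 + 63.6)/7 = 58.9857
Deviations from mean: -5.9857, -3.4857, -0.9857, -0.7857, 5.7143, 0.9143, 4.6143
Numerator Σ_{t=1}^{4}(x_t−x̄)(x_{t+3}−x̄) = -19.7420
Denominator Σ(x_t−x̄)² = 104.3486
r_3 = -19.7420 / 104.3486 = -0.189

-0.189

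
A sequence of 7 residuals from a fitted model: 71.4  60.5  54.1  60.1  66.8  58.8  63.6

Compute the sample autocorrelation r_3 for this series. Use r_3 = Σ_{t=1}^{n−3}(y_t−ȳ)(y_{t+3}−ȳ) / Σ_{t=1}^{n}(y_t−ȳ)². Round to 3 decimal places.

Mean ȳ = (71.4 + 60.5 + 54.1 + 60.1 + 66.8 + 58.8 + 63.6)/7 = 62.1857
Σ(y_t−ȳ)(y_{t+3}−ȳ) = (-19.2184) + (-7.7784) + (27.3759) + (-2.9498) = -2.5706
Denominator Σ(y_t−ȳ)² = 192.2286
r_3 = -2.5706 / 192.2286 = -0.013

-0.013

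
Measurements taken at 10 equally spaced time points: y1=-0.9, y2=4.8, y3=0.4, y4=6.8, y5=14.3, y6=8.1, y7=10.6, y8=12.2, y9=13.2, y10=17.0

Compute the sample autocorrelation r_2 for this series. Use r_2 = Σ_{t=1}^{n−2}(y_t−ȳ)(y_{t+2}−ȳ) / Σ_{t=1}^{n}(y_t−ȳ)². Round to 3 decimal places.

Mean ȳ = (-0.9 + 4.8 + 0.4 + 6.8 + 14.3 + 8.1 + 10.6 + 12.2 + 13.2 + 17.0)/10 = 8.6500
Numerator Σ_{t=1}^{8}(y_t−ȳ)(y_{t+2}−ȳ) = 87.8950
Denominator Σ(y_t−ȳ)² = 316.5650
r_2 = 87.8950 / 316.5650 = 0.278

0.278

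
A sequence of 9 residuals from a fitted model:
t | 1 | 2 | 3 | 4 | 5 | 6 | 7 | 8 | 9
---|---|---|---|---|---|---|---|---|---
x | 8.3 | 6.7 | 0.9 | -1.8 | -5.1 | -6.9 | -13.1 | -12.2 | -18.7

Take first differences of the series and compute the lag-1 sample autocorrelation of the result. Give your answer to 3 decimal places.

-0.743

First differences Δx: -1.6, -5.8, -2.7, -3.3, -1.8, -6.2, 0.9, -6.5
Mean of differences = -3.3750
Numerator Σ(Δx_t−Δx̄)(Δx_{t+1}−Δx̄) = -35.6581
Denominator Σ(Δx_t−Δx̄)² = 47.9950
r_1(Δx) = -35.6581 / 47.9950 = -0.743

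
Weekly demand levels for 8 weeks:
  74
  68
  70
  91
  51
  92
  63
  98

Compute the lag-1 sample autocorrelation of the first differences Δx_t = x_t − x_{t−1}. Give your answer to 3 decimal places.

First differences Δx: -6, 2, 21, -40, 41, -29, 35
Mean of differences = 3.4286
Numerator Σ(Δx_t−Δx̄)(Δx_{t+1}−Δx̄) = -4648.6122
Denominator Σ(Δx_t−Δx̄)² = 5745.7143
r_1(Δx) = -4648.6122 / 5745.7143 = -0.809

-0.809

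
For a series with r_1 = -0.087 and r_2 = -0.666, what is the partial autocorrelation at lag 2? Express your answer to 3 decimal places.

φ_{22} = (r_2 − r_1²) / (1 − r_1²)
r_1² = (-0.087)² = 0.007569
Numerator = -0.666 − 0.0076 = -0.6736; denominator = 1 − 0.0076 = 0.9924
φ_{22} = -0.6736 / 0.9924 = -0.679

-0.679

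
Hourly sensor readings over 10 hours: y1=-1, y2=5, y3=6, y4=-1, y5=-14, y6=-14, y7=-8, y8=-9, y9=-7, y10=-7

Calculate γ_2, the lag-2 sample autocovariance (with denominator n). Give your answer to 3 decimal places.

2.600

Mean ȳ = (-1 + 5 + 6 − 1 − 14 − 14 − 8 − 9 − 7 − 7)/10 = -5.0000
Σ_{t=1}^{8}(y_t−ȳ)(y_{t+2}−ȳ) = 26.0000
γ_2 = 26.0000 / 10 = 2.600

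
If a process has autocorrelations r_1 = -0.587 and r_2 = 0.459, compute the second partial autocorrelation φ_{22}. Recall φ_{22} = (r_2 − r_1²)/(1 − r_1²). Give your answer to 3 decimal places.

φ_{22} = (r_2 − r_1²) / (1 − r_1²)
r_1² = (-0.587)² = 0.344569
Numerator = 0.459 − 0.3446 = 0.1144; denominator = 1 − 0.3446 = 0.6554
φ_{22} = 0.1144 / 0.6554 = 0.175

0.175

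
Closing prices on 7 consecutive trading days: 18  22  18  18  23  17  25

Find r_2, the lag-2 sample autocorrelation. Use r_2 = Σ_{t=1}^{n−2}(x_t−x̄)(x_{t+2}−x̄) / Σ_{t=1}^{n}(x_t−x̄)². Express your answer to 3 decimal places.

0.257

Mean x̄ = (18 + 22 + 18 + 18 + 23 + 17 + 25)/7 = 20.1429
Deviations from mean: -2.1429, 1.8571, -2.1429, -2.1429, 2.8571, -3.1429, 4.8571
Σ(x_t−x̄)(x_{t+2}−x̄) = (4.5918) + (-3.9796) + (-6.1224) + (6.7347) + (13.8776) = 15.1020
Denominator Σ(x_t−x̄)² = 58.8571
r_2 = 15.1020 / 58.8571 = 0.257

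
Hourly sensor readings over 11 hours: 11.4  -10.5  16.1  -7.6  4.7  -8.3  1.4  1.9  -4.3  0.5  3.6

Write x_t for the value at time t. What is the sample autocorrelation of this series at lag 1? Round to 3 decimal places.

-0.736

Mean x̄ = (11.4 − 10.5 + 16.1 − 7.6 + 4.7 − 8.3 + 1.4 + 1.9 − 4.3 + 0.5 + 3.6)/11 = 0.8091
Numerator Σ_{t=1}^{10}(x_t−x̄)(x_{t+1}−x̄) = -499.0392
Denominator Σ(x_t−x̄)² = 678.2291
r_1 = -499.0392 / 678.2291 = -0.736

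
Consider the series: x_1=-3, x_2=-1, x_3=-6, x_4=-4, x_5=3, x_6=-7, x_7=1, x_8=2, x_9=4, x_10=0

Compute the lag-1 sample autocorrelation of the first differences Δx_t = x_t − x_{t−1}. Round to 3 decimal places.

First differences Δx: 2, -5, 2, 7, -10, 8, 1, 2, -4
Mean of differences = 0.3333
Numerator Σ(Δx_t−Δx̄)(Δx_{t+1}−Δx̄) = -155.7778
Denominator Σ(Δx_t−Δx̄)² = 266.0000
r_1(Δx) = -155.7778 / 266.0000 = -0.586

-0.586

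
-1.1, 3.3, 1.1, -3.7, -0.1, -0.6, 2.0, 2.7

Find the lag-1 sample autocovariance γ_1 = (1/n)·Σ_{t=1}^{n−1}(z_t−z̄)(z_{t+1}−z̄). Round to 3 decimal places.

-0.068

Mean z̄ = (-1.1 + 3.3 + 1.1 − 3.7 − 0.1 − 0.6 + 2.0 + 2.7)/8 = 0.4500
Deviations: -1.5500, 2.8500, 0.6500, -4.1500, -0.5500, -1.0500, 1.5500, 2.2500
Σ_{t=1}^{7}(z_t−z̄)(z_{t+1}−z̄) = -0.5425
γ_1 = -0.5425 / 8 = -0.068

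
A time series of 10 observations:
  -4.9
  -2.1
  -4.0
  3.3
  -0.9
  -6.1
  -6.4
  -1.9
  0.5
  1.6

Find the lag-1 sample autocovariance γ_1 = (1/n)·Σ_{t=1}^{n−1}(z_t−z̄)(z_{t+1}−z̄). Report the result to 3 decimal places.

1.791

Mean z̄ = (-4.9 − 2.1 − 4.0 + 3.3 − 0.9 − 6.1 − 6.4 − 1.9 + 0.5 + 1.6)/10 = -2.0900
Σ_{t=1}^{9}(z_t−z̄)(z_{t+1}−z̄) = 17.9079
γ_1 = 17.9079 / 10 = 1.791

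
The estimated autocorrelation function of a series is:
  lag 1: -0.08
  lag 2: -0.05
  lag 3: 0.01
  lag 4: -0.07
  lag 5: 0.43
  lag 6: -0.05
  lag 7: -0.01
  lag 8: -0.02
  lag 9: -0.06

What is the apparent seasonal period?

The largest autocorrelation is r_5 = 0.43; the remaining lags stay at or below 0.01.
The dominant spike at lag 5 indicates a seasonal period of 5.

5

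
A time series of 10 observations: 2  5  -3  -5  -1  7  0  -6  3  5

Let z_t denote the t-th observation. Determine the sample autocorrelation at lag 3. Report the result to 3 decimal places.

-0.063

Mean z̄ = (2 + 5 − 3 − 5 − 1 + 7 + 0 − 6 + 3 + 5)/10 = 0.7000
Σ(z_t−z̄)(z_{t+3}−z̄) = (-7.4100) + (-7.3100) + (-23.3100) + (3.9900) + (11.3900) + (14.4900) + (-3.0100) = -11.1700
Denominator Σ(z_t−z̄)² = 178.1000
r_3 = -11.1700 / 178.1000 = -0.063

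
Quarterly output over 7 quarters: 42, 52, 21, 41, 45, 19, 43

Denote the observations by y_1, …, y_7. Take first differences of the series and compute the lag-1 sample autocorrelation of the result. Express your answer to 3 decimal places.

-0.576

First differences Δy: 10, -31, 20, 4, -26, 24
Mean of differences = 0.1667
Numerator Σ(Δy_t−Δȳ)(Δy_{t+1}−Δȳ) = -1572.5278
Denominator Σ(Δy_t−Δȳ)² = 2728.8333
r_1(Δy) = -1572.5278 / 2728.8333 = -0.576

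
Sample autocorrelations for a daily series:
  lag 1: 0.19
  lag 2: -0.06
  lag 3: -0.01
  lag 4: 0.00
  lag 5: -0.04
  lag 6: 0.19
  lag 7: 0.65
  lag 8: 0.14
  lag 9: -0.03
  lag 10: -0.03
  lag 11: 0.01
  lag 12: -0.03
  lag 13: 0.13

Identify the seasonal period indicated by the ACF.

The largest autocorrelation is r_7 = 0.65; the remaining lags stay at or below 0.19.
The dominant spike at lag 7 indicates a seasonal period of 7.

7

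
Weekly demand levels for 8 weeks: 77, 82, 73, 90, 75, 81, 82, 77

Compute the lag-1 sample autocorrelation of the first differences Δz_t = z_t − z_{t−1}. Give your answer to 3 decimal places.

-0.795

First differences Δz: 5, -9, 17, -15, 6, 1, -5
Mean of differences = 0.0000
Numerator Σ(Δz_t−Δz̄)(Δz_{t+1}−Δz̄) = -542.0000
Denominator Σ(Δz_t−Δz̄)² = 682.0000
r_1(Δz) = -542.0000 / 682.0000 = -0.795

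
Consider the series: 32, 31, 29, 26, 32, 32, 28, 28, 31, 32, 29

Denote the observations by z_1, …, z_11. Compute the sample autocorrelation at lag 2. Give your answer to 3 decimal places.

-0.705

Mean z̄ = (32 + 31 + 29 + 26 + 32 + 32 + 28 + 28 + 31 + 32 + 29)/11 = 30.0000
Numerator Σ_{t=1}^{9}(z_t−z̄)(z_{t+2}−z̄) = -31.0000
Denominator Σ(z_t−z̄)² = 44.0000
r_2 = -31.0000 / 44.0000 = -0.705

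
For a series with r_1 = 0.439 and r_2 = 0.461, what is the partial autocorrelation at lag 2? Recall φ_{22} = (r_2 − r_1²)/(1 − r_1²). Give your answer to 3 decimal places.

φ_{22} = (r_2 − r_1²) / (1 − r_1²)
r_1² = (0.439)² = 0.192721
Numerator = 0.461 − 0.1927 = 0.2683; denominator = 1 − 0.1927 = 0.8073
φ_{22} = 0.2683 / 0.8073 = 0.332

0.332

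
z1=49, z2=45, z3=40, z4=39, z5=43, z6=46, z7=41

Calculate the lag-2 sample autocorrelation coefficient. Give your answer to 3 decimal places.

-0.467

Mean z̄ = (49 + 45 + 40 + 39 + 43 + 46 + 41)/7 = 43.2857
Numerator Σ_{t=1}^{5}(z_t−z̄)(z_{t+2}−z̄) = -36.1633
Denominator Σ(z_t−z̄)² = 77.4286
r_2 = -36.1633 / 77.4286 = -0.467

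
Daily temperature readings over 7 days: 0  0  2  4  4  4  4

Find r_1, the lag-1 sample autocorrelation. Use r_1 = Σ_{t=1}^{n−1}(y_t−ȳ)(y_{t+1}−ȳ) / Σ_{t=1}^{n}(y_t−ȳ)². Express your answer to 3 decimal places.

0.617

Mean ȳ = (0 + 0 + 2 + 4 + 4 + 4 + 4)/7 = 2.5714
Deviations from mean: -2.5714, -2.5714, -0.5714, 1.4286, 1.4286, 1.4286, 1.4286
Numerator Σ_{t=1}^{6}(y_t−ȳ)(y_{t+1}−ȳ) = 13.3878
Denominator Σ(y_t−ȳ)² = 21.7143
r_1 = 13.3878 / 21.7143 = 0.617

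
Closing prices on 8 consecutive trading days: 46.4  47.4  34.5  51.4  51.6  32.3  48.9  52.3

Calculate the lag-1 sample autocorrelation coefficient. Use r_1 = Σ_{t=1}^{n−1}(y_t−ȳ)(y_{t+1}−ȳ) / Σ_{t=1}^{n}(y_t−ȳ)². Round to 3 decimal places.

Mean ȳ = (46.4 + 47.4 + 34.5 + 51.4 + 51.6 + 32.3 + 48.9 + 52.3)/8 = 45.6000
Deviations from mean: 0.8000, 1.8000, -11.1000, 5.8000, 6.0000, -13.3000, 3.3000, 6.7000
Numerator Σ_{t=1}^{7}(y_t−ȳ)(y_{t+1}−ȳ) = -149.7000
Denominator Σ(y_t−ȳ)² = 429.4000
r_1 = -149.7000 / 429.4000 = -0.349

-0.349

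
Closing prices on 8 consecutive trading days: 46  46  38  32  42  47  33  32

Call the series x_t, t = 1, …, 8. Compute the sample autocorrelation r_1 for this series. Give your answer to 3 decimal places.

Mean x̄ = (46 + 46 + 38 + 32 + 42 + 47 + 33 + 32)/8 = 39.5000
Deviations from mean: 6.5000, 6.5000, -1.5000, -7.5000, 2.5000, 7.5000, -6.5000, -7.5000
Numerator Σ_{t=1}^{7}(x_t−x̄)(x_{t+1}−x̄) = 43.7500
Denominator Σ(x_t−x̄)² = 304.0000
r_1 = 43.7500 / 304.0000 = 0.144

0.144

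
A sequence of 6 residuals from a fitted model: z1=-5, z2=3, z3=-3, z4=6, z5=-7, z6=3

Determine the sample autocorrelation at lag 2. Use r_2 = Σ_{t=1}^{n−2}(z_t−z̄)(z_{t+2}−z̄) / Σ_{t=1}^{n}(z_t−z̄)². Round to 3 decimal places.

Mean z̄ = (-5 + 3 − 3 + 6 − 7 + 3)/6 = -0.5000
Deviations from mean: -4.5000, 3.5000, -2.5000, 6.5000, -6.5000, 3.5000
Numerator Σ_{t=1}^{4}(z_t−z̄)(z_{t+2}−z̄) = 73.0000
Denominator Σ(z_t−z̄)² = 135.5000
r_2 = 73.0000 / 135.5000 = 0.539

0.539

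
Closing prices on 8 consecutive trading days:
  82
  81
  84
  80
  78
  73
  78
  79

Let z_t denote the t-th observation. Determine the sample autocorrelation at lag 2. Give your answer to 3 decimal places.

0.093

Mean z̄ = (82 + 81 + 84 + 80 + 78 + 73 + 78 + 79)/8 = 79.3750
Deviations from mean: 2.6250, 1.6250, 4.6250, 0.6250, -1.3750, -6.3750, -1.3750, -0.3750
Σ(z_t−z̄)(z_{t+2}−z̄) = (12.1406) + (1.0156) + (-6.3594) + (-3.9844) + (1.8906) + (2.3906) = 7.0938
Denominator Σ(z_t−z̄)² = 75.8750
r_2 = 7.0938 / 75.8750 = 0.093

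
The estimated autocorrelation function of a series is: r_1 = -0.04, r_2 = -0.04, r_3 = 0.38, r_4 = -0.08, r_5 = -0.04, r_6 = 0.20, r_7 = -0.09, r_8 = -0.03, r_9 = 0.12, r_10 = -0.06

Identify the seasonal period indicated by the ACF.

The largest autocorrelation is r_3 = 0.38, with a weaker echo at lag 6 (0.20); the remaining lags stay at or below 0.12.
The dominant spike at lag 3 indicates a seasonal period of 3.

3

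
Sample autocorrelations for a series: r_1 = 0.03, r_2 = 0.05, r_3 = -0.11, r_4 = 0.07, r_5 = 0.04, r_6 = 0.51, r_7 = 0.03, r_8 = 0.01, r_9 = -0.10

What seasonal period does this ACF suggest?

6

The largest autocorrelation is r_6 = 0.51; the remaining lags stay at or below 0.07.
The dominant spike at lag 6 indicates a seasonal period of 6.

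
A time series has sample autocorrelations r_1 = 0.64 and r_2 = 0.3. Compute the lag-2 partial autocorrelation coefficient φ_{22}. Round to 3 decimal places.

-0.186

φ_{22} = (r_2 − r_1²) / (1 − r_1²)
r_1² = (0.64)² = 0.4096
Numerator = 0.3 − 0.4096 = -0.1096; denominator = 1 − 0.4096 = 0.5904
φ_{22} = -0.1096 / 0.5904 = -0.186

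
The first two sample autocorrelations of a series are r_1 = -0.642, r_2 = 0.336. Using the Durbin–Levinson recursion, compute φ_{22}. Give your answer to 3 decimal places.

φ_{22} = (r_2 − r_1²) / (1 − r_1²)
r_1² = (-0.642)² = 0.412164
Numerator = 0.336 − 0.4122 = -0.0762; denominator = 1 − 0.4122 = 0.5878
φ_{22} = -0.0762 / 0.5878 = -0.130

-0.130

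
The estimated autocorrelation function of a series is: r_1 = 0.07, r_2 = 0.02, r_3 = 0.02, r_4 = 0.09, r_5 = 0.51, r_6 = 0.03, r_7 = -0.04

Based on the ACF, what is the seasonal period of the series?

The largest autocorrelation is r_5 = 0.51; the remaining lags stay at or below 0.09.
The dominant spike at lag 5 indicates a seasonal period of 5.

5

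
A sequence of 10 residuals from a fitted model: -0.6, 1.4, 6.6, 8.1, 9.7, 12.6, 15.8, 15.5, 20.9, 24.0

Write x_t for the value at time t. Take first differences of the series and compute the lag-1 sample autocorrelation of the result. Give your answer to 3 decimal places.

First differences Δx: 2.0, 5.2, 1.5, 1.6, 2.9, 3.2, -0.3, 5.4, 3.1
Mean of differences = 2.7333
Numerator Σ(Δx_t−Δx̄)(Δx_{t+1}−Δx̄) = -12.0911
Denominator Σ(Δx_t−Δx̄)² = 26.1200
r_1(Δx) = -12.0911 / 26.1200 = -0.463

-0.463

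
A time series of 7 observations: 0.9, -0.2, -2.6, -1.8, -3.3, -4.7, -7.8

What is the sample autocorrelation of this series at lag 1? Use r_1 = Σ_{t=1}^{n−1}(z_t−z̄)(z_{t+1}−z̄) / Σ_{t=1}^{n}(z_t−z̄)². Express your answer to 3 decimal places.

Mean z̄ = (0.9 − 0.2 − 2.6 − 1.8 − 3.3 − 4.7 − 7.8)/7 = -2.7857
Deviations from mean: 3.6857, 2.5857, 0.1857, 0.9857, -0.5143, -1.9143, -5.0143
Σ(z_t−z̄)(z_{t+1}−z̄) = (9.5302) + (0.4802) + (0.1831) + (-0.5069) + (0.9845) + (9.5988) = 20.2698
Denominator Σ(z_t−z̄)² = 50.3486
r_1 = 20.2698 / 50.3486 = 0.403

0.403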